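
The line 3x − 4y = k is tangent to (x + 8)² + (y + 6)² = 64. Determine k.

The line touches the circle iff its distance from (−8, −6) is 8:
|3·(−8) − 4·(−6) − k| / √25 = 8
|k| = 8·5, so k = 40 or k = −40.

k = −40 or k = 40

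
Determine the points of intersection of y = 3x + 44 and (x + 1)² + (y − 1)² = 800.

From the line, y = 3x + 44. Substituting:
10x² + 260x + 1050 = 0  ⟹  x² + 26x + 105 = 0
x = −5 or x = −21, giving (−5, 29) and (−21, −19).

(−21, −19) and (−5, 29)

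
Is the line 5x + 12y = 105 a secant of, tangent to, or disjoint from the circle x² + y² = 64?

disjoint

Centre (0, 0), r² = 64. Distance² from centre to line = (−105)²/169 = 11025/169.
Since d² > r², the line lies outside the circle.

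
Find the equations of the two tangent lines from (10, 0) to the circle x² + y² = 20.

x − 2y = 10 and x + 2y = 10

Let a tangent through (10, 0) have slope m. Its distance from (0, 0) must equal 2√5:
(−10m − (0))² = 20(m² + 1)
4m² − 1 = 0, so m = 1/2 or m = −1/2.
With m = 1/2: x − 2y = 10. With m = −1/2: x + 2y = 10.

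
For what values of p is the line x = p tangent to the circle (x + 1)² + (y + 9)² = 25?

p = −6 or p = 4

Tangency holds when the distance from the centre (−1, −9) to the line equals the radius 5:
|1·(−1) + 0·(−9) − p| / √1 = 5
|p − (−1)| = 5, so p = 4 or p = −6.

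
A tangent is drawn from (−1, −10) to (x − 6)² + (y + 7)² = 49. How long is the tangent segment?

With centre O = (6, −7), |OP|² = 58 and r² = 49.
By the tangent–radius right angle, tangent length = √(|PO|² − r²) = √9 = 3.

3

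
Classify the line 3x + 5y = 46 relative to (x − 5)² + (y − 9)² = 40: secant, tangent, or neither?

d² = (3·5 + 5·9 − (46))²/34 = 98/17; r² = 40.
Since d² < r², the line cuts the circle twice.

secant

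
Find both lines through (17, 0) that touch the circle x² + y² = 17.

x + 4y = 17 and x − 4y = 17

Write the tangent as mx − y + (0 − m·(17)) = 0 and set its distance from the centre to √17:
[m·(−17) − (0)]² = 17(m² + 1)
16m² − 1 = 0, so m = −1/4 or m = 1/4.
With m = −1/4: x + 4y = 17. With m = 1/4: x − 4y = 17.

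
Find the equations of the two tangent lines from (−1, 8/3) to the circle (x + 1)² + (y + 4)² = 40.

Write the tangent as mx − y + (8/3 − m·(−1)) = 0 and set its distance from the centre to 2√10:
[m·(0) − (−20/3)]² = 40(m² + 1)
9m² − 1 = 0, so m = 1/3 or m = −1/3.
With m = 1/3: x − 3y = −9. With m = −1/3: x + 3y = 7.

x − 3y = −9 and x + 3y = 7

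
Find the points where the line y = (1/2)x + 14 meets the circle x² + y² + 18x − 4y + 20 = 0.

(−16, 6) and (−8, 10)

Express y = (28 + x)/2 and substitute into the circle:
5x² + 120x + 640 = 0  ⟹  x² + 24x + 128 = 0
x = −8 or x = −16, giving (−8, 10) and (−16, 6).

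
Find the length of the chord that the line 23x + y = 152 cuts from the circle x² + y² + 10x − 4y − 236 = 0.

Substitute y = −23x + 152:
530x² − 6890x + 22260 = 0  ⟹  x² − 13x + 42 = 0
x = 7 or x = 6, giving (7, −9) and (6, 14).
|(7, −9) − (6, 14)| = √((1)² + (−23)²) = √530.

√530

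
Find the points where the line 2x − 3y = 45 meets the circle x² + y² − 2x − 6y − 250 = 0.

(3, −13) and (15, −5)

Substitute y = (−45 + 2x)/3:
13x² − 234x + 585 = 0  ⟹  x² − 18x + 45 = 0
x = 15 or x = 3, giving (15, −5) and (3, −13).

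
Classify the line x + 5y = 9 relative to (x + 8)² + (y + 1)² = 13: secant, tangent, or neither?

Substituting the line into the circle gives 26x² + 372x + 1471 = 0.
Discriminant = (372)² − 4·26·(1471) = −14600 < 0.
No real roots: the line does not meet the circle.

neither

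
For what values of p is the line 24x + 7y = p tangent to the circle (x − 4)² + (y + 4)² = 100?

p = −182 or p = 318

Tangency holds when the distance from the centre (4, −4) to the line equals the radius 10:
|24·4 + 7·(−4) − p| / √625 = 10
|p − (68)| = 10·25, so p = 318 or p = −182.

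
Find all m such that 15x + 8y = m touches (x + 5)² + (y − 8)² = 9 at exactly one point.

m = −62 or m = 40

For a tangent, require d(centre, line) = r = 3.
|15·(−5) + 8·8 − m| / √289 = 3
|m − (−11)| = 3·17, so m = 40 or m = −62.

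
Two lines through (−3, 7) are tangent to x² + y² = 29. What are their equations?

5x − 2y = −29 and 2x + 5y = 29

Write the tangent as mx − y + (7 − m·(−3)) = 0 and set its distance from the centre to √29:
[m·(3) − (−7)]² = 29(m² + 1)
10m² − 21m − 10 = 0, so m = 5/2 or m = −2/5.
With m = 5/2: 5x − 2y = −29. With m = −2/5: 2x + 5y = 29.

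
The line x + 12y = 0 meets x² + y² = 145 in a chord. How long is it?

Express y = (−x)/12 and substitute into the circle:
145x² − 20880 = 0  ⟹  x² − 144 = 0
x = 12 or x = −12, giving (12, −1) and (−12, 1).
Chord length = distance between (12, −1) and (−12, 1) = √580 = 2√145.

2√145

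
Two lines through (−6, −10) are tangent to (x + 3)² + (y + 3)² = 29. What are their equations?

Write the tangent as mx − y + (−10 − m·(−6)) = 0 and set its distance from the centre to √29:
[m·(3) − (7)]² = 29(m² + 1)
10m² + 21m − 10 = 0, so m = 2/5 or m = −5/2.
With m = 2/5: 2x − 5y = 38. With m = −5/2: 5x + 2y = −50.

2x − 5y = 38 and 5x + 2y = −50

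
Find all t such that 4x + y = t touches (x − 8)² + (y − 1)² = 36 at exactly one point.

t = 33 ± 6√17

For a tangent, require d(centre, line) = r = 6.
|4·8 + 1·1 − t| / √17 = 6
|t − (33)| = 6√17.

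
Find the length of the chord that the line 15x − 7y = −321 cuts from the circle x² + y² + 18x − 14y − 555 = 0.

3√274

Substitute y = (321 + 15x)/7:
274x² + 9042x + 44388 = 0  ⟹  x² + 33x + 162 = 0
x = −6 or x = −27, giving (−6, 33) and (−27, −12).
|(−6, 33) − (−27, −12)| = √((21)² + (45)²) = 3√274.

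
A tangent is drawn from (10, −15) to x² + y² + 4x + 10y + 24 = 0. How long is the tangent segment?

With centre O = (−2, −5), |OP|² = 244 and r² = 5.
By the tangent–radius right angle, tangent length = √(|PO|² − r²) = √239.

√239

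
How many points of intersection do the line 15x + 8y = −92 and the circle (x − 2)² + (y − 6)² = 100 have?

Centre (2, 6), r² = 100. Distance² from centre to line = (170)²/289 = 100.
Since d² = r², the line is tangent.

1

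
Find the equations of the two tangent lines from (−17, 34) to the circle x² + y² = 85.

7x + 6y = 85 and 9x + 2y = −85

Write the tangent as mx − y + (34 − m·(−17)) = 0 and set its distance from the centre to √85:
[m·(17) − (−34)]² = 85(m² + 1)
12m² + 68m + 63 = 0, so m = −7/6 or m = −9/2.
Through (−17, 34) these give 7x + 6y = 85 and 9x + 2y = −85.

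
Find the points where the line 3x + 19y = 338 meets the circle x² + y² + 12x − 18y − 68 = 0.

(−14, 20) and (5, 17)

From the line, y = (338 − 3x)/19. Substituting:
370x² + 3330x − 25900 = 0  ⟹  x² + 9x − 70 = 0
x = 5 or x = −14, giving (5, 17) and (−14, 20).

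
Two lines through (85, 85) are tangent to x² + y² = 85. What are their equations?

A line y − (85) = m(x − (85)) is tangent when its distance from (0, 0) is √85:
[m·(−85) − (−85)]² = 85(m² + 1)
42m² − 85m + 42 = 0, so m = 6/7 or m = 7/6.
Through (85, 85) these give 6x − 7y = −85 and 7x − 6y = 85.

6x − 7y = −85 and 7x − 6y = 85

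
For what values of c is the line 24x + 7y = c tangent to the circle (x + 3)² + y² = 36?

c = −222 or c = 78

The line touches the circle iff its distance from (−3, 0) is 6:
|24·(−3) + 7·0 − c| / √625 = 6
|c − (−72)| = 6·25, so c = 78 or c = −222.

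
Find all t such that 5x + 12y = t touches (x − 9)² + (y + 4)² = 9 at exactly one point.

The line touches the circle iff its distance from (9, −4) is 3:
|5·9 + 12·(−4) − t| / √169 = 3
|t − (−3)| = 3·13, so t = 36 or t = −42.

t = −42 or t = 36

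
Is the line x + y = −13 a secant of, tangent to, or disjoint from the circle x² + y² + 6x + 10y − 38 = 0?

secant

d² = (1·(−3) + 1·(−5) − (−13))²/2 = 25/2; r² = 72.
Since d² < r², the line cuts the circle twice.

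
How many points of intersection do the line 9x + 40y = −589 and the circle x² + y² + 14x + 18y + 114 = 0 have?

0

d² = (9·(−7) + 40·(−9) − (−589))²/1681 = 27556/1681; r² = 16.
Since d² > r², the line lies outside the circle.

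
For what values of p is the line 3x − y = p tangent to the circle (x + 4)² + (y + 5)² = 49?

p = −7 ± 7√10

For a tangent, require d(centre, line) = r = 7.
|3·(−4) − 1·(−5) − p| / √10 = 7
|p − (−7)| = 7√10.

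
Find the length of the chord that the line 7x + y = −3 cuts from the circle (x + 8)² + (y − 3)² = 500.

The distance from (−8, 3) to the line is 50/√50, and r² = 500.
Half the chord is √(r² − d²) = √(450), so the full chord is 30√2.

30√2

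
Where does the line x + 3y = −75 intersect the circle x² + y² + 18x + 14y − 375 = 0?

From the line, y = (−75 − x)/3. Substituting:
10x² + 270x − 900 = 0  ⟹  x² + 27x − 90 = 0
x = 3 or x = −30, giving (3, −26) and (−30, −15).

(−30, −15) and (3, −26)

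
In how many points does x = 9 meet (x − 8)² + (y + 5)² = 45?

Substituting the line into the circle gives y² + 10y − 19 = 0.
Discriminant = (10)² − 4·1·(−19) = 176 > 0.
Two real roots: the line is a secant.

2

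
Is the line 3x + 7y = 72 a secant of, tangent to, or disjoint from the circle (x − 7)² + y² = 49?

Substituting the line into the circle gives 58x² − 1118x + 5184 = 0.
Δ = 1249924 − 1202688 = 47236.
Two real roots: the line is a secant.

secant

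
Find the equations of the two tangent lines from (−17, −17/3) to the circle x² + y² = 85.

2x + 9y = −85 and 7x − 6y = −85

A line y − (−17/3) = m(x − (−17)) is tangent when its distance from (0, 0) is √85:
[m·(17) − (17/3)]² = 85(m² + 1)
54m² − 51m − 14 = 0, so m = −2/9 or m = 7/6.
Through (−17, −17/3) these give 2x + 9y = −85 and 7x − 6y = −85.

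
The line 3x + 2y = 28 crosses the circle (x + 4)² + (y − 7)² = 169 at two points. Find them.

Express y = (28 − 3x)/2 and substitute into the circle:
13x² − 52x − 416 = 0  ⟹  x² − 4x − 32 = 0
x = 8 or x = −4, giving (8, 2) and (−4, 20).

(−4, 20) and (8, 2)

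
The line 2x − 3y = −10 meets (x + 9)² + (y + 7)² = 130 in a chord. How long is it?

6√13

The distance from (−9, −7) to the line is 13/√13, and r² = 130.
Chord = 2√(r² − d²) = 2·√(117) = 6√13.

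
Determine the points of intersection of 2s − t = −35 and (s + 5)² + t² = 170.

From the line, t = 2s + 35. Substituting:
5s² + 150s + 1080 = 0  ⟹  s² + 30s + 216 = 0
s = −12 or s = −18, giving (−12, 11) and (−18, −1).

(−18, −1) and (−12, 11)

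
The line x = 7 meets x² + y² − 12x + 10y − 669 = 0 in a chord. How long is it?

The line gives x = 7. Substituting into the circle:
y² + 10y − 704 = 0
y = 22 or y = −32, giving (7, 22) and (7, −32).
Chord length = distance between (7, 22) and (7, −32) = √2916 = 54.

54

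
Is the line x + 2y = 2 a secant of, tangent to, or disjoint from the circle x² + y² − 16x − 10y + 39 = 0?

disjoint

Substituting the line into the circle gives 5x² − 48x + 120 = 0.
Discriminant = (−48)² − 4·5·(120) = −96 < 0.
No real roots: the line does not meet the circle.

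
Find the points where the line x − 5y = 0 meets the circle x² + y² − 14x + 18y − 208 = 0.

(−10, −2) and (20, 4)

Substitute y = (x)/5:
26x² − 260x − 5200 = 0  ⟹  x² − 10x − 200 = 0
x = 20 or x = −10, giving (20, 4) and (−10, −2).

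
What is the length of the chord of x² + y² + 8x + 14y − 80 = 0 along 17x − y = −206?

√290

The distance from (−4, −7) to the line is 145/√290, and r² = 145.
Chord = 2√(r² − d²) = 2·√(145/2) = √290.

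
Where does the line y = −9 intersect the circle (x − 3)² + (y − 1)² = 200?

(−7, −9) and (13, −9)

Substitute y = −9:
x² − 6x − 91 = 0
x = 13 or x = −7, giving (13, −9) and (−7, −9).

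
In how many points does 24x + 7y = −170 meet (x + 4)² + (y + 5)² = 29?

Centre (−4, −5), r² = 29. Distance² from centre to line = (39)²/625 = 1521/625.
Since d² < r², the line cuts the circle twice.

2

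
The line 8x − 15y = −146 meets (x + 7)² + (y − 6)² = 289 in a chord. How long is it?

The distance from (−7, 6) to the line is 0/√289, and r² = 289.
Chord = 2√(r² − d²) = 2·√(289) = 34.

34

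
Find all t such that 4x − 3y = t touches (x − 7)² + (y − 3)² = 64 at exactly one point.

t = −21 or t = 59

For a tangent, require d(centre, line) = r = 8.
|4·7 − 3·3 − t| / √25 = 8
|t − (19)| = 8·5, so t = 59 or t = −21.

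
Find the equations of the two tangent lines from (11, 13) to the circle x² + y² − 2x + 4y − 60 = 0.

8x − y = 75 and 4x − 7y = −47

Write the tangent as mx − y + (13 − m·(11)) = 0 and set its distance from the centre to √65:
[m·(−10) − (−15)]² = 65(m² + 1)
7m² − 60m + 32 = 0, so m = 8 or m = 4/7.
Through (11, 13) these give 8x − y = 75 and 4x − 7y = −47.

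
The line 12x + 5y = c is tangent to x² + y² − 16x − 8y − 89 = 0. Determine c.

c = −53 or c = 285

Tangency holds when the distance from the centre (8, 4) to the line equals the radius 13:
|12·8 + 5·4 − c| / √169 = 13
|c − (116)| = 13·13, so c = 285 or c = −53.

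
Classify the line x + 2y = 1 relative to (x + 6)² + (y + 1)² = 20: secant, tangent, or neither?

secant

Substituting the line into the circle gives 5x² + 42x + 73 = 0.
Δ = 1764 − 1460 = 304.
Two real roots: the line is a secant.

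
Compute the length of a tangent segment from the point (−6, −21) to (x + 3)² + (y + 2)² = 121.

Centre (−3, −2), r² = 121. |PO|² = (−3)² + (−19)² = 370.
Power of the point: PT² = |PO|² − r² = 249, so PT = √249.

√249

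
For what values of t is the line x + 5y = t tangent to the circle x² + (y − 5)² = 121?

t = 25 ± 11√26

Tangency holds when the distance from the centre (0, 5) to the line equals the radius 11:
|1·0 + 5·5 − t| / √26 = 11
|t − (25)| = 11√26.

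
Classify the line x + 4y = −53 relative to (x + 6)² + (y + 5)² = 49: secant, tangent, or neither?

Substituting the line into the circle gives 17x² + 258x + 881 = 0.
Discriminant = (258)² − 4·17·(881) = 6656 > 0.
Two real roots: the line is a secant.

secant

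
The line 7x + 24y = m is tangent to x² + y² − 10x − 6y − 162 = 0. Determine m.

Tangency holds when the distance from the centre (5, 3) to the line equals the radius 14:
|7·5 + 24·3 − m| / √625 = 14
|m − (107)| = 14·25, so m = 457 or m = −243.

m = −243 or m = 457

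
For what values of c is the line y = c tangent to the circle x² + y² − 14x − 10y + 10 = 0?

Tangency holds when the distance from the centre (7, 5) to the line equals the radius 8:
|0·7 + 1·5 − c| / √1 = 8
|c − (5)| = 8, so c = 13 or c = −3.

c = −3 or c = 13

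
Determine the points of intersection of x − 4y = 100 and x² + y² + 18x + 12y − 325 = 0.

(−8, −27) and (0, −25)

From the line, y = (−100 + x)/4. Substituting:
17x² + 136x = 0  ⟹  x² + 8x = 0
x = 0 or x = −8, giving (0, −25) and (−8, −27).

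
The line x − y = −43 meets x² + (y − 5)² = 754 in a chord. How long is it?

From the line, y = x + 43. Substituting:
2x² + 76x + 690 = 0  ⟹  x² + 38x + 345 = 0
x = −15 or x = −23, giving (−15, 28) and (−23, 20).
|(−15, 28) − (−23, 20)| = √((8)² + (8)²) = 8√2.

8√2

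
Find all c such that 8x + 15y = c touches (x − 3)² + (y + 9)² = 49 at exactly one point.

c = −230 or c = 8

Tangency holds when the distance from the centre (3, −9) to the line equals the radius 7:
|8·3 + 15·(−9) − c| / √289 = 7
|c − (−111)| = 7·17, so c = 8 or c = −230.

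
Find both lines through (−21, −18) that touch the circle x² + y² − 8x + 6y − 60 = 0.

Let a tangent through (−21, −18) have slope m. Its distance from (4, −3) must equal √85:
(25m − (15))² = 85(m² + 1)
54m² − 75m + 14 = 0, so m = 2/9 or m = 7/6.
With m = 2/9: 2x − 9y = 120. With m = 7/6: 7x − 6y = −39.

2x − 9y = 120 and 7x − 6y = −39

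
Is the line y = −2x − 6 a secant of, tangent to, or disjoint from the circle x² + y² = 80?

secant

Centre (0, 0), r² = 80. Distance² from centre to line = (6)²/5 = 36/5.
Since d² < r², the line cuts the circle twice.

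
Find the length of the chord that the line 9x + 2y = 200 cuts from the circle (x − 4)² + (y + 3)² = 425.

Centre (4, −3), r² = 425. Perpendicular distance d from centre to line = |−170| / √85 = 170/√85.
Chord = 2√(r² − d²) = 2·√(85) = 2√85.

2√85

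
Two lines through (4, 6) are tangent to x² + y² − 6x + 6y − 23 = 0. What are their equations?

A line y − (6) = m(x − (4)) is tangent when its distance from (3, −3) is √41:
[m·(−1) − (−9)]² = 41(m² + 1)
20m² + 9m − 20 = 0, so m = 4/5 or m = −5/4.
With m = 4/5: 4x − 5y = −14. With m = −5/4: 5x + 4y = 44.

4x − 5y = −14 and 5x + 4y = 44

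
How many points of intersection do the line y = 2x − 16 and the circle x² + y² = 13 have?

0

Substituting the line into the circle gives 5x² − 64x + 243 = 0.
Discriminant = (−64)² − 4·5·(243) = −764 < 0.
No real roots: the line does not meet the circle.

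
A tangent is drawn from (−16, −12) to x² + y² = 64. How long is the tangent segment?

With centre O = (0, 0), |OP|² = 400 and r² = 64.
By the tangent–radius right angle, tangent length = √(|PO|² − r²) = √336 = 4√21.

4√21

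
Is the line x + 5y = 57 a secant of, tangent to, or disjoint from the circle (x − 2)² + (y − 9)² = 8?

secant

Substituting the line into the circle gives 26x² − 124x + 44 = 0.
Discriminant = (−124)² − 4·26·(44) = 10800 > 0.
Two real roots: the line is a secant.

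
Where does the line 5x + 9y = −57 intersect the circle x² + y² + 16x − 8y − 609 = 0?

From the line, y = (−57 − 5x)/9. Substituting:
106x² + 2226x − 41976 = 0  ⟹  x² + 21x − 396 = 0
x = 12 or x = −33, giving (12, −13) and (−33, 12).

(−33, 12) and (12, −13)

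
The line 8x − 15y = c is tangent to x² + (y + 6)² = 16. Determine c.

c = 22 or c = 158

The line touches the circle iff its distance from (0, −6) is 4:
|8·0 − 15·(−6) − c| / √289 = 4
|c − (90)| = 4·17, so c = 158 or c = 22.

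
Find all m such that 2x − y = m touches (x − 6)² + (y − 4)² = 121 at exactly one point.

The line touches the circle iff its distance from (6, 4) is 11:
|2·6 − 1·4 − m| / √5 = 11
|m − (8)| = 11√5.

m = 8 ± 11√5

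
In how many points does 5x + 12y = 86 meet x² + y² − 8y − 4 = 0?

Substituting the line into the circle gives 169x² − 380x − 1436 = 0.
Δ = 144400 − (−970736) = 1115136.
Two real roots: the line is a secant.

2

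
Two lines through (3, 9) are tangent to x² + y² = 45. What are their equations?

Let a tangent through (3, 9) have slope m. Its distance from (0, 0) must equal 3√5:
[m·(−3) − (−9)]² = 45(m² + 1)
2m² + 3m − 2 = 0, so m = −2 or m = 1/2.
With m = −2: 2x + y = 15. With m = 1/2: x − 2y = −15.

2x + y = 15 and x − 2y = −15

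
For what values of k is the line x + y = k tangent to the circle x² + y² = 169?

k = ±13√2

Tangency holds when the distance from the centre (0, 0) to the line equals the radius 13:
|1·0 + 1·0 − k| / √2 = 13
|k| = 13√2.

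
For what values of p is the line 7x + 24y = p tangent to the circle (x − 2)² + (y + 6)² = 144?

For a tangent, require d(centre, line) = r = 12.
|7·2 + 24·(−6) − p| / √625 = 12
|p − (−130)| = 12·25, so p = 170 or p = −430.

p = −430 or p = 170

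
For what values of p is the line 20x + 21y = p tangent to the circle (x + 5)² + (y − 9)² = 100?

For a tangent, require d(centre, line) = r = 10.
|20·(−5) + 21·9 − p| / √841 = 10
|p − (89)| = 10·29, so p = 379 or p = −201.

p = −201 or p = 379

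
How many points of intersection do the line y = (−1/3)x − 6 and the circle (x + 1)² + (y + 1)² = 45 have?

Substituting the line into the circle gives 10x² + 48x − 171 = 0.
Discriminant = (48)² − 4·10·(−171) = 9144 > 0.
Two real roots: the line is a secant.

2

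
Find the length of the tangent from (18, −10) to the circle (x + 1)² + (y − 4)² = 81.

2√119

With centre O = (−1, 4), |OP|² = 557 and r² = 81.
The tangent meets the radius at right angles, so tangent² = |PO|² − r² = 557 − 81 = 476.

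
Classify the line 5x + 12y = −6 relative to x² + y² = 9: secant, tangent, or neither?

secant

Substituting the line into the circle gives 169x² + 60x − 1260 = 0.
Δ = 3600 − (−851760) = 855360.
Two real roots: the line is a secant.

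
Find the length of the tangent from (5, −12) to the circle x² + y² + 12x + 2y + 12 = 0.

Centre (−6, −1), r² = 25. |PO|² = (11)² + (−11)² = 242.
By the tangent–radius right angle, tangent length = √(|PO|² − r²) = √217.

√217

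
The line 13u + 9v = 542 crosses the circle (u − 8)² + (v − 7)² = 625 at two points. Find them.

(23, 27) and (32, 14)

From the line, v = (542 − 13u)/9. Substituting:
250u² − 13750u + 184000 = 0  ⟹  u² − 55u + 736 = 0
u = 32 or u = 23, giving (32, 14) and (23, 27).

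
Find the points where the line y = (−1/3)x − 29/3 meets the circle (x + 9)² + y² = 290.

(−26, −1) and (4, −11)

From the line, y = (−29 − x)/3. Substituting:
10x² + 220x − 1040 = 0  ⟹  x² + 22x − 104 = 0
x = 4 or x = −26, giving (4, −11) and (−26, −1).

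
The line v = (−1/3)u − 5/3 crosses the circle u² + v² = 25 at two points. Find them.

Substitute v = (−5 − u)/3:
10u² + 10u − 200 = 0  ⟹  u² + u − 20 = 0
u = 4 or u = −5, giving (4, −3) and (−5, 0).

(−5, 0) and (4, −3)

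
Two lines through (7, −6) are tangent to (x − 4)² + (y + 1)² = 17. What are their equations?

Let a tangent through (7, −6) have slope m. Its distance from (4, −1) must equal √17:
[m·(−3) − (5)]² = 17(m² + 1)
4m² − 15m − 4 = 0, so m = −1/4 or m = 4.
Through (7, −6) these give x + 4y = −17 and 4x − y = 34.

x + 4y = −17 and 4x − y = 34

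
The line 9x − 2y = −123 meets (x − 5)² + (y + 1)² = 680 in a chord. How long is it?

4√85

Centre (5, −1), r² = 680. Perpendicular distance d from centre to line = |170| / √85 = 170/√85.
Chord = 2√(r² − d²) = 2·√(340) = 4√85.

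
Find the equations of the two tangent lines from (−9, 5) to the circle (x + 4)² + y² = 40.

Write the tangent as mx − y + (5 − m·(−9)) = 0 and set its distance from the centre to 2√10:
[m·(5) − (−5)]² = 40(m² + 1)
3m² − 10m + 3 = 0, so m = 3 or m = 1/3.
Through (−9, 5) these give 3x − y = −32 and x − 3y = −24.

3x − y = −32 and x − 3y = −24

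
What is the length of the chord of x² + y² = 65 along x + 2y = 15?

Express y = (15 − x)/2 and substitute into the circle:
5x² − 30x − 35 = 0  ⟹  x² − 6x − 7 = 0
x = 7 or x = −1, giving (7, 4) and (−1, 8).
Chord length = distance between (7, 4) and (−1, 8) = √80 = 4√5.

4√5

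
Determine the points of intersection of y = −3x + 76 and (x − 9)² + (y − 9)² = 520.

Substitute y = −3x + 76:
10x² − 420x + 4050 = 0  ⟹  x² − 42x + 405 = 0
x = 27 or x = 15, giving (27, −5) and (15, 31).

(15, 31) and (27, −5)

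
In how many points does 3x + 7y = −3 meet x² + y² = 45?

2

d² = (3·0 + 7·0 − (−3))²/58 = 9/58; r² = 45.
Since d² < r², the line cuts the circle twice.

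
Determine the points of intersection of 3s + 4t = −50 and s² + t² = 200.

(−14, −2) and (2, −14)

Express t = (−50 − 3s)/4 and substitute into the circle:
25s² + 300s − 700 = 0  ⟹  s² + 12s − 28 = 0
s = 2 or s = −14, giving (2, −14) and (−14, −2).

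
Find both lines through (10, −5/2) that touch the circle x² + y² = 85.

9x + 2y = 85 and 7x − 6y = 85

Let a tangent through (10, −5/2) have slope m. Its distance from (0, 0) must equal √85:
[m·(−10) − (5/2)]² = 85(m² + 1)
12m² + 40m − 63 = 0, so m = −9/2 or m = 7/6.
Through (10, −5/2) these give 9x + 2y = 85 and 7x − 6y = 85.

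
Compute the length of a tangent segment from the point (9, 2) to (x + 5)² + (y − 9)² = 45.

The centre is (−5, 9) and r = 3√5. The square of the distance from P to the centre is 196 + 49 = 245.
Power of the point: PT² = |PO|² − r² = 200, so PT = 10√2.

10√2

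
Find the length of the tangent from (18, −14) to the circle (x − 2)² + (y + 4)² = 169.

√187

The centre is (2, −4) and r = 13. The square of the distance from P to the centre is 256 + 100 = 356.
Power of the point: PT² = |PO|² − r² = 187, so PT = √187.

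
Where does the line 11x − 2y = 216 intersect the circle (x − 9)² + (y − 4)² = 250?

(18, −9) and (22, 13)

Express y = (−216 + 11x)/2 and substitute into the circle:
125x² − 5000x + 49500 = 0  ⟹  x² − 40x + 396 = 0
x = 22 or x = 18, giving (22, 13) and (18, −9).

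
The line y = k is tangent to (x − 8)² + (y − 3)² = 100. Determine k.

For a tangent, require d(centre, line) = r = 10.
|0·8 + 1·3 − k| / √1 = 10
|k − (3)| = 10, so k = 13 or k = −7.

k = −7 or k = 13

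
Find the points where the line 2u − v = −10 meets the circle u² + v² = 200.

(−10, −10) and (2, 14)

Substitute v = 2u + 10:
5u² + 40u − 100 = 0  ⟹  u² + 8u − 20 = 0
u = 2 or u = −10, giving (2, 14) and (−10, −10).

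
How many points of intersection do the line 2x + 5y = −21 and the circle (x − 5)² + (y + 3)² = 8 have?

Substituting the line into the circle gives 29x² − 226x + 461 = 0.
Δ = 51076 − 53476 = −2400.
No real roots: the line does not meet the circle.

0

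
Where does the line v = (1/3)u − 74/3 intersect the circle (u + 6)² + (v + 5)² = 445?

From the line, v = (−74 + u)/3. Substituting:
10u² − 10u − 200 = 0  ⟹  u² − u − 20 = 0
u = 5 or u = −4, giving (5, −23) and (−4, −26).

(−4, −26) and (5, −23)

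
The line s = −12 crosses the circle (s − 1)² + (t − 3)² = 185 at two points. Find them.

The line gives s = −12. Substituting into the circle:
t² − 6t − 7 = 0
t = 7 or t = −1, giving (−12, 7) and (−12, −1).

(−12, −1) and (−12, 7)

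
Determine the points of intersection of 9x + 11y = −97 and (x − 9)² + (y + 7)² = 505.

From the line, y = (−97 − 9x)/11. Substituting:
202x² − 1818x − 50904 = 0  ⟹  x² − 9x − 252 = 0
x = 21 or x = −12, giving (21, −26) and (−12, 1).

(−12, 1) and (21, −26)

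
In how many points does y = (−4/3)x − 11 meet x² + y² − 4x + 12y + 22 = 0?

0

Centre (2, −6), r² = 18. Distance² from centre to line = (23)²/25 = 529/25.
Since d² > r², the line lies outside the circle.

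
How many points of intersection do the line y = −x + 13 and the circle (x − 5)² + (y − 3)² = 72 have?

Substituting the line into the circle gives 2x² − 30x + 53 = 0.
Discriminant = (−30)² − 4·2·(53) = 476 > 0.
Two real roots: the line is a secant.

2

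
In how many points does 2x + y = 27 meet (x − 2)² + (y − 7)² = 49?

0

Substituting the line into the circle gives 5x² − 84x + 355 = 0.
Δ = 7056 − 7100 = −44.
No real roots: the line does not meet the circle.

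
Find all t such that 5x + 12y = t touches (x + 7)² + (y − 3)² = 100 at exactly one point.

t = −129 or t = 131

For a tangent, require d(centre, line) = r = 10.
|5·(−7) + 12·3 − t| / √169 = 10
|t − (1)| = 10·13, so t = 131 or t = −129.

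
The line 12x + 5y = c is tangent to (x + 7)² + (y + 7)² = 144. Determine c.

Tangency holds when the distance from the centre (−7, −7) to the line equals the radius 12:
|12·(−7) + 5·(−7) − c| / √169 = 12
|c − (−119)| = 12·13, so c = 37 or c = −275.

c = −275 or c = 37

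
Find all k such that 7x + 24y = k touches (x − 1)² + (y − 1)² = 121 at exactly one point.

For a tangent, require d(centre, line) = r = 11.
|7·1 + 24·1 − k| / √625 = 11
|k − (31)| = 11·25, so k = 306 or k = −244.

k = −244 or k = 306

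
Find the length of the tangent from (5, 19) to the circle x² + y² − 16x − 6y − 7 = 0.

√185

The centre is (8, 3) and r = 4√5. The square of the distance from P to the centre is 9 + 256 = 265.
The tangent meets the radius at right angles, so tangent² = |PO|² − r² = 265 − 80 = 185.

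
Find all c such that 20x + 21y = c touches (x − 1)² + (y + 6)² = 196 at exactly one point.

c = −512 or c = 300

For a tangent, require d(centre, line) = r = 14.
|20·1 + 21·(−6) − c| / √841 = 14
|c − (−106)| = 14·29, so c = 300 or c = −512.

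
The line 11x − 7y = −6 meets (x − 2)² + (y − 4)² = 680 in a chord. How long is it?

The distance from (2, 4) to the line is 0/√170, and r² = 680.
Chord = 2√(r² − d²) = 2·√(680) = 4√170.

4√170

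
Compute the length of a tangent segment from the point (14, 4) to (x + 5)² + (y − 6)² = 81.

Centre (−5, 6), r² = 81. |PO|² = (19)² + (−2)² = 365.
By the tangent–radius right angle, tangent length = √(|PO|² − r²) = √284 = 2√71.

2√71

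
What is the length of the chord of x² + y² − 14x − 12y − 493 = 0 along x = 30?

14

Centre (7, 6), r² = 578. Perpendicular distance d from centre to line = |−23| / √1 = 23.
Chord = 2√(r² − d²) = 2·√(49) = 14.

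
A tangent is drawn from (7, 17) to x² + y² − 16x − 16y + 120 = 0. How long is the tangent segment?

√74

With centre O = (8, 8), |OP|² = 82 and r² = 8.
Power of the point: PT² = |PO|² − r² = 74, so PT = √74.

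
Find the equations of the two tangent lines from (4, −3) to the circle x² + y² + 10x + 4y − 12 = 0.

4x − 5y = 31 and 5x + 4y = 8

A line y − (−3) = m(x − (4)) is tangent when its distance from (−5, −2) is √41:
(−9m − (1))² = 41(m² + 1)
20m² + 9m − 20 = 0, so m = 4/5 or m = −5/4.
With m = 4/5: 4x − 5y = 31. With m = −5/4: 5x + 4y = 8.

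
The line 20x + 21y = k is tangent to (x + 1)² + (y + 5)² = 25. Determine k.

k = −270 or k = 20

The line touches the circle iff its distance from (−1, −5) is 5:
|20·(−1) + 21·(−5) − k| / √841 = 5
|k − (−125)| = 5·29, so k = 20 or k = −270.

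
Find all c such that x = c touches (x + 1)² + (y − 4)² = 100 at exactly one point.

c = −11 or c = 9

The line touches the circle iff its distance from (−1, 4) is 10:
|1·(−1) + 0·4 − c| / √1 = 10
|c − (−1)| = 10, so c = 9 or c = −11.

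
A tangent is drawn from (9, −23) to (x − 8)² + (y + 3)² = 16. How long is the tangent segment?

√385

With centre O = (8, −3), |OP|² = 401 and r² = 16.
Power of the point: PT² = |PO|² − r² = 385, so PT = √385.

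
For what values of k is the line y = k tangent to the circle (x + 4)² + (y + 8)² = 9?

k = −11 or k = −5

The line touches the circle iff its distance from (−4, −8) is 3:
|0·(−4) + 1·(−8) − k| / √1 = 3
|k − (−8)| = 3, so k = −5 or k = −11.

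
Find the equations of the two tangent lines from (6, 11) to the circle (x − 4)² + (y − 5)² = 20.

2x + y = 23 and x − 2y = −16

Write the tangent as mx − y + (11 − m·(6)) = 0 and set its distance from the centre to 2√5:
[m·(−2) − (−6)]² = 20(m² + 1)
2m² + 3m − 2 = 0, so m = −2 or m = 1/2.
With m = −2: 2x + y = 23. With m = 1/2: x − 2y = −16.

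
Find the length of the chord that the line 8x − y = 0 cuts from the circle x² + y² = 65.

From the line, y = 8x. Substituting:
65x² − 65 = 0  ⟹  x² − 1 = 0
x = 1 or x = −1, giving (1, 8) and (−1, −8).
Chord length = distance between (1, 8) and (−1, −8) = √260 = 2√65.

2√65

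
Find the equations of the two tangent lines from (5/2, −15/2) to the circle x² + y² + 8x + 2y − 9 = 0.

x + 5y = −35 and 5x + y = 5

A line y − (−15/2) = m(x − (5/2)) is tangent when its distance from (−4, −1) is √26:
[m·(−13/2) − (13/2)]² = 26(m² + 1)
5m² + 26m + 5 = 0, so m = −1/5 or m = −5.
Through (5/2, −15/2) these give x + 5y = −35 and 5x + y = 5.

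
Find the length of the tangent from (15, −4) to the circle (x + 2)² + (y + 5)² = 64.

√226

With centre O = (−2, −5), |OP|² = 290 and r² = 64.
The tangent meets the radius at right angles, so tangent² = |PO|² − r² = 290 − 64 = 226.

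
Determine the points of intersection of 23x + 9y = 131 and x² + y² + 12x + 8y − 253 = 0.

(1, 12) and (10, −11)

Substitute y = (131 − 23x)/9:
610x² − 6710x + 6100 = 0  ⟹  x² − 11x + 10 = 0
x = 10 or x = 1, giving (10, −11) and (1, 12).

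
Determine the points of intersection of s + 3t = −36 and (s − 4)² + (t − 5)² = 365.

(−9, −9) and (6, −14)

From the line, t = (−36 − s)/3. Substituting:
10s² + 30s − 540 = 0  ⟹  s² + 3s − 54 = 0
s = 6 or s = −9, giving (6, −14) and (−9, −9).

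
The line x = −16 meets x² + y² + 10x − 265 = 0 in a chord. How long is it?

Centre (−5, 0), r² = 290. Perpendicular distance d from centre to line = |11| / √1 = 11.
Chord = 2√(r² − d²) = 2·√(169) = 26.

26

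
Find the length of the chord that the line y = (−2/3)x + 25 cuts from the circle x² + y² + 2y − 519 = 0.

4√13

The distance from (0, −1) to the line is 78/√13, and r² = 520.
Half the chord is √(r² − d²) = √(52), so the full chord is 4√13.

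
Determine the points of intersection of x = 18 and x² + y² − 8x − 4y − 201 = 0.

(18, −3) and (18, 7)

The line gives x = 18. Substituting into the circle:
y² − 4y − 21 = 0
y = 7 or y = −3, giving (18, 7) and (18, −3).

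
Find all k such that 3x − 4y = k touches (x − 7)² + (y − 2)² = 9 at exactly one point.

k = −2 or k = 28

Tangency holds when the distance from the centre (7, 2) to the line equals the radius 3:
|3·7 − 4·2 − k| / √25 = 3
|k − (13)| = 3·5, so k = 28 or k = −2.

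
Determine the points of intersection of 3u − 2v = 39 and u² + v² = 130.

(7, −9) and (11, −3)

Express v = (−39 + 3u)/2 and substitute into the circle:
13u² − 234u + 1001 = 0  ⟹  u² − 18u + 77 = 0
u = 11 or u = 7, giving (11, −3) and (7, −9).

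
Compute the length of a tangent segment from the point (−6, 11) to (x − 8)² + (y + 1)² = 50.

√290

With centre O = (8, −1), |OP|² = 340 and r² = 50.
Power of the point: PT² = |PO|² − r² = 290, so PT = √290.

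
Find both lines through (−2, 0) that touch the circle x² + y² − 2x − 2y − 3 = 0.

x + 2y = −2 and 2x − y = −4

A line y − (0) = m(x − (−2)) is tangent when its distance from (1, 1) is √5:
[m·(3) − (1)]² = 5(m² + 1)
2m² − 3m − 2 = 0, so m = −1/2 or m = 2.
With m = −1/2: x + 2y = −2. With m = 2: 2x − y = −4.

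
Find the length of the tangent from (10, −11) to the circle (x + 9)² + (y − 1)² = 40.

√465

The centre is (−9, 1) and r = 2√10. The square of the distance from P to the centre is 361 + 144 = 505.
The tangent meets the radius at right angles, so tangent² = |PO|² − r² = 505 − 40 = 465.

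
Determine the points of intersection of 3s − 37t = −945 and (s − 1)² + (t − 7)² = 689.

From the line, t = (945 + 3s)/37. Substituting:
1378s² + 1378s − 471276 = 0  ⟹  s² + s − 342 = 0
s = 18 or s = −19, giving (18, 27) and (−19, 24).

(−19, 24) and (18, 27)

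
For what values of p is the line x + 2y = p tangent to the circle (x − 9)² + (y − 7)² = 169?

Tangency holds when the distance from the centre (9, 7) to the line equals the radius 13:
|1·9 + 2·7 − p| / √5 = 13
|p − (23)| = 13√5.

p = 23 ± 13√5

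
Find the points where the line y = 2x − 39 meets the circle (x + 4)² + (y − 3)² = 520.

(14, −11) and (18, −3)

Substitute y = 2x − 39:
5x² − 160x + 1260 = 0  ⟹  x² − 32x + 252 = 0
x = 18 or x = 14, giving (18, −3) and (14, −11).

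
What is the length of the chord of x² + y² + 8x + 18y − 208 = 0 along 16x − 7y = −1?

Express y = (1 + 16x)/7 and substitute into the circle:
305x² + 2440x − 10065 = 0  ⟹  x² + 8x − 33 = 0
x = 3 or x = −11, giving (3, 7) and (−11, −25).
Chord length = distance between (3, 7) and (−11, −25) = √1220 = 2√305.

2√305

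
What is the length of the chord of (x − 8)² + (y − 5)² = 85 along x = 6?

18

The line gives x = 6. Substituting into the circle:
y² − 10y − 56 = 0
y = 14 or y = −4, giving (6, 14) and (6, −4).
|(6, 14) − (6, −4)| = √((0)² + (18)²) = 18.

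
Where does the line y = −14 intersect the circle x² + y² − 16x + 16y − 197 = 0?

(−9, −14) and (25, −14)

From the line, y = −14. Substituting:
x² − 16x − 225 = 0
x = 25 or x = −9, giving (25, −14) and (−9, −14).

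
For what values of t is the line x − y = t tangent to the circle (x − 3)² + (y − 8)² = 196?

t = −5 ± 14√2

For a tangent, require d(centre, line) = r = 14.
|1·3 − 1·8 − t| / √2 = 14
|t − (−5)| = 14√2.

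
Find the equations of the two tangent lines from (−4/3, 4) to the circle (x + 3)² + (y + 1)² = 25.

A line y − (4) = m(x − (−4/3)) is tangent when its distance from (−3, −1) is 5:
[m·(−5/3) − (−5)]² = 25(m² + 1)
4m² + 3m = 0, so m = 0 or m = −3/4.
With m = 0: y = 4. With m = −3/4: 3x + 4y = 12.

y = 4 and 3x + 4y = 12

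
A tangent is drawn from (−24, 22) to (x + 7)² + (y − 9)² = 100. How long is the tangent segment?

√358

The centre is (−7, 9) and r = 10. The square of the distance from P to the centre is 289 + 169 = 458.
Power of the point: PT² = |PO|² − r² = 358, so PT = √358.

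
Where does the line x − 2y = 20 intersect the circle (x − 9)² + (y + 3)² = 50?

Substitute y = (−20 + x)/2:
5x² − 100x + 320 = 0  ⟹  x² − 20x + 64 = 0
x = 16 or x = 4, giving (16, −2) and (4, −8).

(4, −8) and (16, −2)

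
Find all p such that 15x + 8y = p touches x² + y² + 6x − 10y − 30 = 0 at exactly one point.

For a tangent, require d(centre, line) = r = 8.
|15·(−3) + 8·5 − p| / √289 = 8
|p − (−5)| = 8·17, so p = 131 or p = −141.

p = −141 or p = 131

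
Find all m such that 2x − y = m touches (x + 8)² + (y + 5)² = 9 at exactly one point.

m = −11 ± 3√5

For a tangent, require d(centre, line) = r = 3.
|2·(−8) − 1·(−5) − m| / √5 = 3
|m − (−11)| = 3√5.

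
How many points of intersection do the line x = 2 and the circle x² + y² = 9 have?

Centre (0, 0), r² = 9. Distance² from centre to line = (−2)² = 4.
Since d² < r², the line cuts the circle twice.

2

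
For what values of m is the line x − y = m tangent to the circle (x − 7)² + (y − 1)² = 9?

m = 6 ± 3√2

The line touches the circle iff its distance from (7, 1) is 3:
|1·7 − 1·1 − m| / √2 = 3
|m − (6)| = 3√2.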